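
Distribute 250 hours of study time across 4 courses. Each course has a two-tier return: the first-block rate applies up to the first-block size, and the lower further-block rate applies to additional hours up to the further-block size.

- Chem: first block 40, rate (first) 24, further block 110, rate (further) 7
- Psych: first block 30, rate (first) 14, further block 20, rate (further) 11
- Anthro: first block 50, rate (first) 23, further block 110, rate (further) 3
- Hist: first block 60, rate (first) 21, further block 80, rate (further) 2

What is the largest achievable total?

Rank every tier by rate: Chem/T1 24 > Anthro/T1 23 > Hist/T1 21 > Psych/T1 14 > Psych/T2 11 > Chem/T2 7 > Anthro/T2 3 > Hist/T2 2.
Chem T1 at 24: fill all 40 → 210 left.
Anthro/T1 (23): +50 → 160 left.
Hist/T1 (21): +60 → 100 left.
Psych T1 at 14: fill all 30 → 70 left.
Fill Psych T2 block (20 at 11) → 50 left.
50 remain; put them into Chem T2 at 7.
Total = 24×40 + 23×50 + 21×60 + 14×30 + 11×20 + 7×50 = 4360.

4360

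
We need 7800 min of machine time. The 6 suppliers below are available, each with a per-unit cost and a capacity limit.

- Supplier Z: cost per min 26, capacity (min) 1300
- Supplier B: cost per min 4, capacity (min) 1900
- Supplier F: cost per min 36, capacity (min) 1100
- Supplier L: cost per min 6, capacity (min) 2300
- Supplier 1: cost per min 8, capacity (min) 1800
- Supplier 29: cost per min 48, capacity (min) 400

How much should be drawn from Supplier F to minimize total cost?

500

Use suppliers in increasing cost order.
Supplier B (4): use full 1900 ; 5900 min to go.
Take 2300 from Supplier L at 6 ; need 3600 more.
Take 1800 from Supplier 1 at 8 ; need 1800 more.
Supplier Z (26): use full 1300 ; 500 min to go.
Supplier F at 36: take 500 of its 1100 ; requirement met.
Supplier 29: unused.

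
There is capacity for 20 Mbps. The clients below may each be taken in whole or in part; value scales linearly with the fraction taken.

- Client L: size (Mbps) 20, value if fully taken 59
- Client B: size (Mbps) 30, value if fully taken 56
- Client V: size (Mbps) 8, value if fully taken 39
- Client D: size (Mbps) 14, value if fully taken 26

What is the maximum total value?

Best value per unit of size first: Client V 39/8≈4.88, Client L 59/20≈2.95, Client B 56/30≈1.87, Client D 26/14≈1.86.
Take all of Client V (8 Mbps, value 39) ; 12 Mbps left.
12 Mbps left: a 12/20 share of Client L gives 59×12/20 = 35.4.
Total value = 74.4.

74.4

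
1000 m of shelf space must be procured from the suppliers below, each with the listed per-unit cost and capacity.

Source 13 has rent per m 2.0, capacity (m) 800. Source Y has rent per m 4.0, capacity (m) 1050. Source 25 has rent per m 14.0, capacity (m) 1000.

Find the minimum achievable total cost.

2400

Use suppliers in increasing cost order.
Source 13 at 2.0: take all 800 m — 200 still needed.
Source Y (4.0): take the remaining 200 — done.
Source 25: unused.
Cost = 800×2.0 + 200×4.0 = 2400.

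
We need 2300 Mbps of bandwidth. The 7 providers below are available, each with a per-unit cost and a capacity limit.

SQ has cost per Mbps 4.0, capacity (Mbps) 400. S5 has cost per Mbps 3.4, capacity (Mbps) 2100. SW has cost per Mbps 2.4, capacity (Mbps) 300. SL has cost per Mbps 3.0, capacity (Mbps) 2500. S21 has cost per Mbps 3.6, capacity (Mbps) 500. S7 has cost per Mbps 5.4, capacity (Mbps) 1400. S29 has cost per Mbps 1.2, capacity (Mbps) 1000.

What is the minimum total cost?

Fill from the cheapest provider first.
S29 (1.2): use full 1000 ; 1300 Mbps to go.
Take 300 from SW at 2.4 ; need 1000 more.
SL at 3.0: take 1000 of its 2500 ; requirement met.
S5, S21, SQ, S7: unused.
Cost = 1000×1.2 + 300×2.4 + 1000×3.0 = 4920.

4920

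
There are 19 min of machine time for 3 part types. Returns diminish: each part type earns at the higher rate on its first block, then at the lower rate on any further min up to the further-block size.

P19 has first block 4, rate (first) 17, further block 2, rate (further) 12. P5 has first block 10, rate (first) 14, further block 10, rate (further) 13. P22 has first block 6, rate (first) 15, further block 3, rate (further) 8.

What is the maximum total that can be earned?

284

Order all 6 blocks by rate: P19/T1 17 > P22/T1 15 > P5/T1 14 > P5/T2 13 > P19/T2 12 > P22/T2 8.
P19 T1 at 17: fill all 4 → 15 left.
P22/T1 (15): +6 → 9 left.
P5 T1 at 14: only 9 left, fill 9.
Total = 17×4 + 15×6 + 14×9 = 284.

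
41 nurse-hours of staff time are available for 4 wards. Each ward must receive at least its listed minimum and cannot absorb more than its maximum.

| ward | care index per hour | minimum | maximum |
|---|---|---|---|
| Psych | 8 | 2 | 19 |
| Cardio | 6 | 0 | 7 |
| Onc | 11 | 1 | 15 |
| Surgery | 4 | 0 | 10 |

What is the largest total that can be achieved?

359

Meeting every minimum uses 2+0+1+0 = 3 nurse-hours, leaving 38.
Rank by care index per hour: Onc 11 > Psych 8 > Cardio 6 > Surgery 4.
Give Onc 14 more to hit its cap of 15 — 24 left.
Psych: +17 to 19 (cap) — 7 left.
Give Cardio 7 more to hit its cap of 7 — 0 left.
Total = 8×19 + 6×7 + 11×15 = 359.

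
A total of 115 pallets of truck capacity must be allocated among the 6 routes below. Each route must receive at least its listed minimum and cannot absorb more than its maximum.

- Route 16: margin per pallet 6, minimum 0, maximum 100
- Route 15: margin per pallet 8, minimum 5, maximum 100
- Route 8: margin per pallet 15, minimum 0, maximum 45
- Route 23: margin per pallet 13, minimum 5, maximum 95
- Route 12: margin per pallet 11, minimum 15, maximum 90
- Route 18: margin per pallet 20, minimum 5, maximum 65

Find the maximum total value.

Meeting every minimum uses 0+5+0+5+15+5 = 30 pallets, leaving 85.
Highest margin per pallet first: Route 18 20 > Route 8 15 > Route 23 13 > Route 12 11 > Route 15 8 > Route 16 6.
Route 18 takes 60 more to reach its cap of 65 → 25 left.
Only 25 left; Route 8 takes them to reach 25.
Total = 8×5 + 15×25 + 13×5 + 11×15 + 20×65 = 1945.

1945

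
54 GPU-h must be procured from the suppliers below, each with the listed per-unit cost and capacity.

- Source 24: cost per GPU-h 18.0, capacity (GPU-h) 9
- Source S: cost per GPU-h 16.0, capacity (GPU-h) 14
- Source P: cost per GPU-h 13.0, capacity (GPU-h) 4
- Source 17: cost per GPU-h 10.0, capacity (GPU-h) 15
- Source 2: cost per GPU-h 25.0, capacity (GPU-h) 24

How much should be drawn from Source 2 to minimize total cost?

12

Use suppliers in increasing cost order.
Source 17 at 10.0: take all 15 GPU-h — 39 still needed.
Take 4 from Source P at 13.0 — need 35 more.
Source S at 16.0: take all 14 GPU-h — 21 still needed.
Source 24 at 18.0: take all 9 GPU-h — 12 still needed.
Source 2 (25.0): take the remaining 12 — done.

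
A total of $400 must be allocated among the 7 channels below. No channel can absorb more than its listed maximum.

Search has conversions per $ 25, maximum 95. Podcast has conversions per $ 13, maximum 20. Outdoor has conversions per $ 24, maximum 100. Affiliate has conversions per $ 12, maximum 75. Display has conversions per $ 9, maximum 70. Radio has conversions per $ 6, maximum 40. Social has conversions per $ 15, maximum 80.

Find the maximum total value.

Rank by conversions per $: Search 25 > Outdoor 24 > Social 15 > Podcast 13 > Affiliate 12 > Display 9 > Radio 6.
Search takes 95 to reach its cap of 95 — 305 left.
Give Outdoor 100 to hit its cap of 100 — 205 left.
Social takes 80 to reach its cap of 80 — 125 left.
Podcast: +20 to 20 (cap) — 105 left.
Affiliate takes 75 to reach its cap of 75 — 30 left.
Display: +30 (room for 70) → 30. Pool exhausted.
Total = 25×95 + 13×20 + 24×100 + 12×75 + 9×30 + 15×80 = 7405.

7405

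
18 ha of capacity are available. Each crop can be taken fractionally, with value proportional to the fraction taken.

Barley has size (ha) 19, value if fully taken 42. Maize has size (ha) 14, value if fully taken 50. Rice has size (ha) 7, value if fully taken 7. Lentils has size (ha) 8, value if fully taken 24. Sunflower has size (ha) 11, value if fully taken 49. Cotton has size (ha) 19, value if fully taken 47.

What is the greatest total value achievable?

74

Rank by value-to-size ratio: Sunflower 49/11≈4.45, Maize 50/14≈3.57, Lentils 24/8≈3, Cotton 47/19≈2.47, Barley 42/19≈2.21, Rice 7/7≈1.
All 11 ha of Sunflower fit (value 49) → 7 remain.
Only 7 ha remain; take 7/14 of Maize for value 50×7/14 = 25.
Total value = 74.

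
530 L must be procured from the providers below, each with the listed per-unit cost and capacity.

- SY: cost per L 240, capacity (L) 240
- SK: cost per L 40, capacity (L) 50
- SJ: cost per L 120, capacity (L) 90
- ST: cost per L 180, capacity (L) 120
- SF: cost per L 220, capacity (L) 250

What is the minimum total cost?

94200

Fill from the cheapest provider first.
SK (40): use full 50 → 480 L to go.
SJ at 120: take all 90 L → 390 still needed.
Take 120 from ST at 180 → need 270 more.
Take 250 from SF at 220 → need 20 more.
Take 20 from SY at 240 to finish.
Cost = 50×40 + 90×120 + 120×180 + 250×220 + 20×240 = 94200.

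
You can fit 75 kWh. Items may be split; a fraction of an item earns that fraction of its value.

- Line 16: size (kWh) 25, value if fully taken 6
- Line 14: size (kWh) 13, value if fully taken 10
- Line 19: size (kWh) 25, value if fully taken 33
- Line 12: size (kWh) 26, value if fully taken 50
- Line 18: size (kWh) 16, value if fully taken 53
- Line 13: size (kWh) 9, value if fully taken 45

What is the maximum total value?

Rank by value-to-size ratio: Line 13 45/9≈5, Line 18 53/16≈3.31, Line 12 50/26≈1.92, Line 19 33/25≈1.32, Line 14 10/13≈0.769, Line 16 6/25≈0.24.
Take all of Line 13 (9 kWh, value 45) — 66 kWh left.
Line 18: take in full, 16 kWh for value 53 — 50 left.
Line 12: take in full, 26 kWh for value 50 — 24 left.
Only 24 kWh remain; take 24/25 of Line 19 for value 33×24/25 = 31.68.
Total value = 179.68.

179.68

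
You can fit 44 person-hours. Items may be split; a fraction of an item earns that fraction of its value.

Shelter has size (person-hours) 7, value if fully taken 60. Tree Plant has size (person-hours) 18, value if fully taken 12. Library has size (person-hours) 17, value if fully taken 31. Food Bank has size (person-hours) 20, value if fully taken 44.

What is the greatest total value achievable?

135

Best value per unit of size first: Shelter 60/7≈8.57, Food Bank 44/20≈2.2, Library 31/17≈1.82, Tree Plant 12/18≈0.667.
Shelter: take in full, 7 person-hours for value 60 ; 37 left.
Take all of Food Bank (20 person-hours, value 44) ; 17 person-hours left.
Library: take in full, 17 person-hours for value 31 ; 0 left.
Total value = 135.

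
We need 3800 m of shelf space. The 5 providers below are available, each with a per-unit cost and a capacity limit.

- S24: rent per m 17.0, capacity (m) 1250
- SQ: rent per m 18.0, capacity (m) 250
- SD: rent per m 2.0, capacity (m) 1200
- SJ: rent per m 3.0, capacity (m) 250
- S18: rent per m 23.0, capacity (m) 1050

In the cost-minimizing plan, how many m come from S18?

Fill from the cheapest provider first.
Take 1200 from SD at 2.0 — need 2600 more.
SJ (3.0): use full 250 — 2350 m to go.
S24 (17.0): use full 1250 — 1100 m to go.
SQ (18.0): use full 250 — 850 m to go.
S18 at 23.0: take 850 of its 1050 — requirement met.

850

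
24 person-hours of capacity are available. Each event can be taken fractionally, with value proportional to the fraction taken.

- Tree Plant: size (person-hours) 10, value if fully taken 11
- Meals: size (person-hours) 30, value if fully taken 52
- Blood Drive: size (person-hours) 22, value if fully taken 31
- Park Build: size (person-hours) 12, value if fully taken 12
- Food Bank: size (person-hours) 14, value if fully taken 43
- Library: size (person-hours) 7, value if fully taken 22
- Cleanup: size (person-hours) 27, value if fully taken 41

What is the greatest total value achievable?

70.2

Sort by value density: Library 22/7≈3.14, Food Bank 43/14≈3.07, Meals 52/30≈1.73, Cleanup 41/27≈1.52, Blood Drive 31/22≈1.41, Tree Plant 11/10≈1.1, Park Build 12/12≈1.
Library: take in full, 7 person-hours for value 22 ; 17 left.
Food Bank: take in full, 14 person-hours for value 43 ; 3 left.
3 person-hours left: a 3/30 share of Meals gives 52×3/30 = 5.2.
Total value = 70.2.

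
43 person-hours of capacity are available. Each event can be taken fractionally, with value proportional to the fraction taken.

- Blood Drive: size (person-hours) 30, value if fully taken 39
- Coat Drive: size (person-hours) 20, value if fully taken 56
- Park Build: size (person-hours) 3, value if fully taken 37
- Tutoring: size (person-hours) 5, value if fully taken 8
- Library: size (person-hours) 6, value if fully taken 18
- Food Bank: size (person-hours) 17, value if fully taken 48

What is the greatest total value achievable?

150.6

Best value per unit of size first: Park Build 37/3≈12.3, Library 18/6≈3, Food Bank 48/17≈2.82, Coat Drive 56/20≈2.8, Tutoring 8/5≈1.6, Blood Drive 39/30≈1.3.
All 3 person-hours of Park Build fit (value 37) — 40 remain.
Library: take in full, 6 person-hours for value 18 — 34 left.
Food Bank: take in full, 17 person-hours for value 48 — 17 left.
Only 17 person-hours remain; take 17/20 of Coat Drive for value 56×17/20 = 47.6.
Total value = 150.6.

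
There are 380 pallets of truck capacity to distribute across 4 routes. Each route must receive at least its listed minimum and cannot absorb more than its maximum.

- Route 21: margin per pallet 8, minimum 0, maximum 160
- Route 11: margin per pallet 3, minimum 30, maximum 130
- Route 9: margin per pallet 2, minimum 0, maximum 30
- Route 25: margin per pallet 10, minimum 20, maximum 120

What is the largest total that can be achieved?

2780

Meeting every minimum uses 0+30+0+20 = 50 pallets, leaving 330.
Rank by margin per pallet: Route 25 10 > Route 21 8 > Route 11 3 > Route 9 2.
Give Route 25 100 more to hit its cap of 120 — 230 left.
Route 21 takes 160 more to reach its cap of 160 — 70 left.
Route 11 has room for 100 more but only 70 remain, so it gets 100.
Total = 8×160 + 3×100 + 10×120 = 2780.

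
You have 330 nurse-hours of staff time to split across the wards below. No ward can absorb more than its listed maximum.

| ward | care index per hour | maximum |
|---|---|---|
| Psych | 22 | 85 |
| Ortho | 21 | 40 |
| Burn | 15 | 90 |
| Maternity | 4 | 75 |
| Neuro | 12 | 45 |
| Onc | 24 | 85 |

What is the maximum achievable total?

6460

Order the wards by care index per hour: Onc 24 > Psych 22 > Ortho 21 > Burn 15 > Neuro 12 > Maternity 4.
Onc takes 85 to reach its cap of 85 ; 245 left.
Give Psych 85 to hit its cap of 85 ; 160 left.
Give Ortho 40 to hit its cap of 40 ; 120 left.
Burn: +90 to 90 (cap) ; 30 left.
Neuro has room for 45 but only 30 remain, so it gets 30.
Total = 22×85 + 21×40 + 15×90 + 12×30 + 24×85 = 6460.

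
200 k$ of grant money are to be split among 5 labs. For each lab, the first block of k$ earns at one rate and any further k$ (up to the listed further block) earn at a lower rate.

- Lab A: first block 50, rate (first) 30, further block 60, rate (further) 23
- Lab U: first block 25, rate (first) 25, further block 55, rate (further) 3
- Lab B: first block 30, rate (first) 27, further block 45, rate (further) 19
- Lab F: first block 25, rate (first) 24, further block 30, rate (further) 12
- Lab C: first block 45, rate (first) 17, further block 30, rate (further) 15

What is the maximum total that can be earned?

Treat each block as its own option and order by rate: Lab A/tier1 30 > Lab B/tier1 27 > Lab U/tier1 25 > Lab F/tier1 24 > Lab A/tier2 23 > Lab B/tier2 19 > Lab C/tier1 17 > Lab C/tier2 15 > Lab F/tier2 12 > Lab U/tier2 3.
Lab A tier1 at 30: fill all 50 → 150 left.
Fill Lab B tier1 block (30 at 27) → 120 left.
Lab U tier1 at 25: fill all 25 → 95 left.
Fill Lab F tier1 block (25 at 24) → 70 left.
Lab A/tier2 (23): +60 → 10 left.
Lab B/tier2: +10 of 45 at 19; pool empty.
Total = 30×50 + 27×30 + 25×25 + 24×25 + 23×60 + 19×10 = 5105.

5105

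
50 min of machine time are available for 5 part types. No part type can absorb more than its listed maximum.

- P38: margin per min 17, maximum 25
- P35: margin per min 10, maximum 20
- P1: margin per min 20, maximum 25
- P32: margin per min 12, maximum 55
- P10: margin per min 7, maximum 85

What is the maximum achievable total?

Highest margin per min first: P1 20 > P38 17 > P32 12 > P35 10 > P10 7.
P1 takes 25 to reach its cap of 25 — 25 left.
P38: +25 to 25 (cap) — 0 left.
Total = 17×25 + 20×25 = 925.

925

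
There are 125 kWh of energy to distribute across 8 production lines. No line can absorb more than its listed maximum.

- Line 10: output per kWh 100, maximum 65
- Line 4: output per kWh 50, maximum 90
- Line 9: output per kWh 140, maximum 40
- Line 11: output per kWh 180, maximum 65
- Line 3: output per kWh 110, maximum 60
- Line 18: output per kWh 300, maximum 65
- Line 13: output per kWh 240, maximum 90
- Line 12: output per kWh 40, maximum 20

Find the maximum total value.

Highest output per kWh first: Line 18 300 > Line 13 240 > Line 11 180 > Line 9 140 > Line 3 110 > Line 10 100 > Line 4 50 > Line 12 40.
Line 18 takes 65 to reach its cap of 65 → 60 left.
Line 13: +60 (room for 90) → 60. Pool exhausted.
Total = 300×65 + 240×60 = 33900.

33900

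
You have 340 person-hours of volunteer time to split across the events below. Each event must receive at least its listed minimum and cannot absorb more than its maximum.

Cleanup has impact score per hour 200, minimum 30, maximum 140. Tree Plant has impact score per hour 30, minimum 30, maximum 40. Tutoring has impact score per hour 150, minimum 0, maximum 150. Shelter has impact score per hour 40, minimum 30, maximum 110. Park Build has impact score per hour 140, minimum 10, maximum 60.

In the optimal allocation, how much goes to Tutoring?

130

Meeting every minimum uses 30+30+0+30+10 = 100 person-hours, leaving 240.
Highest impact score per hour first: Cleanup 200 > Tutoring 150 > Park Build 140 > Shelter 40 > Tree Plant 30.
Cleanup: +110 to 140 (cap) ; 130 left.
Only 130 left; Tutoring takes them to reach 130.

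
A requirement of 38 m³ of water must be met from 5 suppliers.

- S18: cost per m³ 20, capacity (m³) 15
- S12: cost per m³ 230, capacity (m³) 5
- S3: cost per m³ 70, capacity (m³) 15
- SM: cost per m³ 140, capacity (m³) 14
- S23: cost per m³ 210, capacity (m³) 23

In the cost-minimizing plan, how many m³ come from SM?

Cheapest first:
S18 at 20: take all 15 m³ — 23 still needed.
S3 (70): use full 15 — 8 m³ to go.
SM (140): take the remaining 8 — done.
S23, S12: unused.

8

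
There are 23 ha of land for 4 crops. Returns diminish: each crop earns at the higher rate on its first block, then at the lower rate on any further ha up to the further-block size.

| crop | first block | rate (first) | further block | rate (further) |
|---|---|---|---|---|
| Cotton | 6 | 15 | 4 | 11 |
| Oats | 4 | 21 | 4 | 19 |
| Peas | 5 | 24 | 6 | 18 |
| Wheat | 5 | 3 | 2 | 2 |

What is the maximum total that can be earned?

448

Treat each block as its own option and order by rate: Peas/first 24 > Oats/first 21 > Oats/second 19 > Peas/second 18 > Cotton/first 15 > Cotton/second 11 > Wheat/first 3 > Wheat/second 2.
Peas first at 24: fill all 5 ; 18 left.
Oats first at 21: fill all 4 ; 14 left.
Fill Oats second block (4 at 19) ; 10 left.
Peas/second (18): +6 ; 4 left.
Cotton first at 15: only 4 left, fill 4.
Total = 24×5 + 21×4 + 19×4 + 18×6 + 15×4 = 448.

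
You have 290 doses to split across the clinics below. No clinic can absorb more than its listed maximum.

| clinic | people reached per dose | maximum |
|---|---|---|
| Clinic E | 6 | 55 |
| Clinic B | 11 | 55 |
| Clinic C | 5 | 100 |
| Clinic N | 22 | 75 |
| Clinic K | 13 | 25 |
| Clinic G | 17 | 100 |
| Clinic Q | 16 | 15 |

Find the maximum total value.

Order the clinics by people reached per dose: Clinic N 22 > Clinic G 17 > Clinic Q 16 > Clinic K 13 > Clinic B 11 > Clinic E 6 > Clinic C 5.
Clinic N takes 75 to reach its cap of 75 ; 215 left.
Clinic G: +100 to 100 (cap) ; 115 left.
Give Clinic Q 15 to hit its cap of 15 ; 100 left.
Clinic K takes 25 to reach its cap of 25 ; 75 left.
Give Clinic B 55 to hit its cap of 55 ; 20 left.
Only 20 left; Clinic E takes them to reach 20.
Total = 6×20 + 11×55 + 22×75 + 13×25 + 17×100 + 16×15 = 4640.

4640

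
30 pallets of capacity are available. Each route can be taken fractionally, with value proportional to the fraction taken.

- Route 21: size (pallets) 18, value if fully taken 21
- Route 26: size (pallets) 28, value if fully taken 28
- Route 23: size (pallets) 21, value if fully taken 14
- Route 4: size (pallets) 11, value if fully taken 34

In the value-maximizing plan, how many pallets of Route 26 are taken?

Best value per unit of size first: Route 4 34/11≈3.09, Route 21 21/18≈1.17, Route 26 28/28≈1, Route 23 14/21≈0.667.
Take all of Route 4 (11 pallets, value 34) → 19 pallets left.
All 18 pallets of Route 21 fit (value 21) → 1 remain.
Only 1 pallets remain; take 1/28 of Route 26 for value 28×1/28 = 1.

1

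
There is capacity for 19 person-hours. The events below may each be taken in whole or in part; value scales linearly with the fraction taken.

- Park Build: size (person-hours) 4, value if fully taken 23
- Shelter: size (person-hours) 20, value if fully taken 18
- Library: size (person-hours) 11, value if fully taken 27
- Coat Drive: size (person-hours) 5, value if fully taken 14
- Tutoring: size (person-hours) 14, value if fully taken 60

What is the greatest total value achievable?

85.8

Rank by value-to-size ratio: Park Build 23/4≈5.75, Tutoring 60/14≈4.29, Coat Drive 14/5≈2.8, Library 27/11≈2.45, Shelter 18/20≈0.9.
Park Build: take in full, 4 person-hours for value 23 ; 15 left.
Take all of Tutoring (14 person-hours, value 60) ; 1 person-hours left.
1 person-hours left: a 1/5 share of Coat Drive gives 14×1/5 = 2.8.
Total value = 85.8.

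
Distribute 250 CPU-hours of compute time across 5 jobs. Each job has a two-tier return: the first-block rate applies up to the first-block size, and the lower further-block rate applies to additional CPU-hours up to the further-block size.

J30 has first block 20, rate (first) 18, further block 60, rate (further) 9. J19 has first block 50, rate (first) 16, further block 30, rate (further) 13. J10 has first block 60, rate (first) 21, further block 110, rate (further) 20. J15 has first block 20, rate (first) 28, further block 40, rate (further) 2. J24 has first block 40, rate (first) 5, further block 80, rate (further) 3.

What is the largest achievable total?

5020

Order all 10 blocks by rate: J15/first 28 > J10/first 21 > J10/second 20 > J30/first 18 > J19/first 16 > J19/second 13 > J30/second 9 > J24/first 5 > J24/second 3 > J15/second 2.
J15/first (28): +20 ; 230 left.
Fill J10 first block (60 at 21) ; 170 left.
J10 second at 20: fill all 110 ; 60 left.
J30 first at 18: fill all 20 ; 40 left.
40 remain; put them into J19 first at 16.
Total = 28×20 + 21×60 + 20×110 + 18×20 + 16×40 = 5020.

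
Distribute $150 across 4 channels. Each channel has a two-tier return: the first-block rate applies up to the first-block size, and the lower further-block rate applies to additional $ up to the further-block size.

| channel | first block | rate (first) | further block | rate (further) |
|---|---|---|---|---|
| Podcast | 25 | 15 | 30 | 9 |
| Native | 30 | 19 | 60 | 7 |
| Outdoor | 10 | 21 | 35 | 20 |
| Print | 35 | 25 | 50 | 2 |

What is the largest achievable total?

Rank every tier by rate: Print/first 25 > Outdoor/first 21 > Outdoor/second 20 > Native/first 19 > Podcast/first 15 > Podcast/second 9 > Native/second 7 > Print/second 2.
Print/first (25): +35 — 115 left.
Outdoor/first (21): +10 — 105 left.
Outdoor/second (20): +35 — 70 left.
Native/first (19): +30 — 40 left.
Podcast/first (15): +25 — 15 left.
15 remain; put them into Podcast second at 9.
Total = 25×35 + 21×10 + 20×35 + 19×30 + 15×25 + 9×15 = 2865.

2865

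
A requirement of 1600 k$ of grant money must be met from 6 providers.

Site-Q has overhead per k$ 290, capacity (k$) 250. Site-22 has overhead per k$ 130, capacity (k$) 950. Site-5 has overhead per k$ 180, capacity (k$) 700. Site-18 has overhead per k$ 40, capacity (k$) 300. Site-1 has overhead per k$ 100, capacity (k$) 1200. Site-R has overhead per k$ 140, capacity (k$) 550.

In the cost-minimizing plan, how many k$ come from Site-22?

Fill from the cheapest provider first.
Site-18 at 40: take all 300 k$ ; 1300 still needed.
Take 1200 from Site-1 at 100 ; need 100 more.
Site-22 (130): take the remaining 100 ; done.
Site-R, Site-5, Site-Q: unused.

100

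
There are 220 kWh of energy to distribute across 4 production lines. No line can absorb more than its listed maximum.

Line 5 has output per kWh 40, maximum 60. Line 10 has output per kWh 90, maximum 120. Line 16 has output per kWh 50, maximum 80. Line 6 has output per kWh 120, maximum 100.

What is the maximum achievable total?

Order the production lines by output per kWh: Line 6 120 > Line 10 90 > Line 16 50 > Line 5 40.
Line 6 takes 100 to reach its cap of 100 ; 120 left.
Line 10 takes 120 to reach its cap of 120 ; 0 left.
Total = 90×120 + 120×100 = 22800.

22800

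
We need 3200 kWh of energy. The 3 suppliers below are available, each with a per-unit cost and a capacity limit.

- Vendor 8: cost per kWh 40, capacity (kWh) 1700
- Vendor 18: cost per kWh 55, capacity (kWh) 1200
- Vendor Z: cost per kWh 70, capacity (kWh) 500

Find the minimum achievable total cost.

Fill from the cheapest supplier first.
Vendor 8 (40): use full 1700 — 1500 kWh to go.
Take 1200 from Vendor 18 at 55 — need 300 more.
Take 300 from Vendor Z at 70 to finish.
Cost = 1700×40 + 1200×55 + 300×70 = 155000.

155000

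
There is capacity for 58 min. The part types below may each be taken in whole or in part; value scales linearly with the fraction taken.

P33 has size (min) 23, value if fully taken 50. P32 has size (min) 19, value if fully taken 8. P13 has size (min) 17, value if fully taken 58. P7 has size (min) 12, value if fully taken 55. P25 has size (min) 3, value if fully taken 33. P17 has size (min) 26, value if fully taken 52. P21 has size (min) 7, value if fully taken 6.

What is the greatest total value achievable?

Sort by value density: P25 33/3≈11, P7 55/12≈4.58, P13 58/17≈3.41, P33 50/23≈2.17, P17 52/26≈2, P21 6/7≈0.857, P32 8/19≈0.421.
P25: take in full, 3 min for value 33 → 55 left.
P7: take in full, 12 min for value 55 → 43 left.
All 17 min of P13 fit (value 58) → 26 remain.
Take all of P33 (23 min, value 50) → 3 min left.
Fill the last 3 min with part of P17: 3/26 of it earns 6.
Total value = 202.

202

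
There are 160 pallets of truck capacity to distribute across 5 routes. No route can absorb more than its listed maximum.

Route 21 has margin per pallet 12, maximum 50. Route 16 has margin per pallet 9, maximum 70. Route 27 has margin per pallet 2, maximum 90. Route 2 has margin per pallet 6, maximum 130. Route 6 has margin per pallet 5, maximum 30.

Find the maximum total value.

Highest margin per pallet first: Route 21 12 > Route 16 9 > Route 2 6 > Route 6 5 > Route 27 2.
Give Route 21 50 to hit its cap of 50 ; 110 left.
Route 16: +70 to 70 (cap) ; 40 left.
Route 2 has room for 130 but only 40 remain, so it gets 40.
Total = 12×50 + 9×70 + 6×40 = 1470.

1470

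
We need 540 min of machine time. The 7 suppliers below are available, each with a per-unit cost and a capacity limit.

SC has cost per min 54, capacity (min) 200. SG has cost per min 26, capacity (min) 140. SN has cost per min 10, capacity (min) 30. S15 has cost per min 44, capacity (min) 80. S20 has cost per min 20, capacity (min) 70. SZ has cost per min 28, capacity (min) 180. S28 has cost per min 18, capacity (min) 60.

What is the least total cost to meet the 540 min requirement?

14100

Fill from the cheapest supplier first.
SN at 10: take all 30 min → 510 still needed.
S28 (18): use full 60 → 450 min to go.
Take 70 from S20 at 20 → need 380 more.
Take 140 from SG at 26 → need 240 more.
SZ (28): use full 180 → 60 min to go.
Take 60 from S15 at 44 to finish.
SC: unused.
Cost = 30×10 + 60×18 + 70×20 + 140×26 + 180×28 + 60×44 = 14100.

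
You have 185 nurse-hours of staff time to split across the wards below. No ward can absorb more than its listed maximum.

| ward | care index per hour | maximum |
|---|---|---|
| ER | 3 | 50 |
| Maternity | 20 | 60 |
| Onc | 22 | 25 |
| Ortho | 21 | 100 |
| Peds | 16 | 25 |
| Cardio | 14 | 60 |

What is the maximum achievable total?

3850

Highest care index per hour first: Onc 22 > Ortho 21 > Maternity 20 > Peds 16 > Cardio 14 > ER 3.
Give Onc 25 to hit its cap of 25 ; 160 left.
Ortho takes 100 to reach its cap of 100 ; 60 left.
Maternity takes 60 to reach its cap of 60 ; 0 left.
Total = 20×60 + 22×25 + 21×100 = 3850.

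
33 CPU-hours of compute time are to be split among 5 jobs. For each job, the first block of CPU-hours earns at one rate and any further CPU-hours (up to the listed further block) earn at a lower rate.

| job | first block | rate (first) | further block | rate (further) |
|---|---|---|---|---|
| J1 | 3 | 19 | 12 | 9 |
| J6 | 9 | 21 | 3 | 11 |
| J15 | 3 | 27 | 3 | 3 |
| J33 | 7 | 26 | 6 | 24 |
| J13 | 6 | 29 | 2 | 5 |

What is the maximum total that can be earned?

808

Treat each block as its own option and order by rate: J13/first 29 > J15/first 27 > J33/first 26 > J33/second 24 > J6/first 21 > J1/first 19 > J6/second 11 > J1/second 9 > J13/second 5 > J15/second 3.
J13/first (29): +6 → 27 left.
J15/first (27): +3 → 24 left.
Fill J33 first block (7 at 26) → 17 left.
J33/second (24): +6 → 11 left.
Fill J6 first block (9 at 21) → 2 left.
J1 first at 19: only 2 left, fill 2.
Total = 29×6 + 27×3 + 26×7 + 24×6 + 21×9 + 19×2 = 808.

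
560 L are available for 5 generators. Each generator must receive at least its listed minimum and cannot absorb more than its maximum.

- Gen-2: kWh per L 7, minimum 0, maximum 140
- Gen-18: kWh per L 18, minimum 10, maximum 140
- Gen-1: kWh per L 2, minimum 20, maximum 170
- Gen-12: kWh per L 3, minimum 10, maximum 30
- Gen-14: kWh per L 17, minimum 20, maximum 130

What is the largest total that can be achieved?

Meeting every minimum uses 0+10+20+10+20 = 60 L, leaving 500.
Highest kWh per L first: Gen-18 18 > Gen-14 17 > Gen-2 7 > Gen-12 3 > Gen-1 2.
Gen-18: +130 to 140 (cap) → 370 left.
Give Gen-14 110 more to hit its cap of 130 → 260 left.
Give Gen-2 140 more to hit its cap of 140 → 120 left.
Gen-12: +20 to 30 (cap) → 100 left.
Gen-1 has room for 150 more but only 100 remain, so it gets 120.
Total = 7×140 + 18×140 + 2×120 + 3×30 + 17×130 = 6040.

6040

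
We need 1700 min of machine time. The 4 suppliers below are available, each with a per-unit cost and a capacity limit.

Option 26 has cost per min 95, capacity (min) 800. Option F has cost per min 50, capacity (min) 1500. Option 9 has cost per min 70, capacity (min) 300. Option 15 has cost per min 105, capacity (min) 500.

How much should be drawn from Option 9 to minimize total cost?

200

Fill from the cheapest supplier first.
Option F (50): use full 1500 → 200 min to go.
Option 9 (70): take the remaining 200 → done.
Option 26, Option 15: unused.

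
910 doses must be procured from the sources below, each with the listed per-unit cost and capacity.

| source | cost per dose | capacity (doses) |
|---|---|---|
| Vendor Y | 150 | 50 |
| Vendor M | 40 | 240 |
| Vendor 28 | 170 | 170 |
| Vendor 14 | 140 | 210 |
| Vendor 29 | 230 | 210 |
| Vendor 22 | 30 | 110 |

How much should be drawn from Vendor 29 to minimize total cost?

Use sources in increasing cost order.
Take 110 from Vendor 22 at 30 ; need 800 more.
Vendor M at 40: take all 240 doses ; 560 still needed.
Take 210 from Vendor 14 at 140 ; need 350 more.
Vendor Y (150): use full 50 ; 300 doses to go.
Vendor 28 at 170: take all 170 doses ; 130 still needed.
Vendor 29 at 230: take 130 of its 210 ; requirement met.

130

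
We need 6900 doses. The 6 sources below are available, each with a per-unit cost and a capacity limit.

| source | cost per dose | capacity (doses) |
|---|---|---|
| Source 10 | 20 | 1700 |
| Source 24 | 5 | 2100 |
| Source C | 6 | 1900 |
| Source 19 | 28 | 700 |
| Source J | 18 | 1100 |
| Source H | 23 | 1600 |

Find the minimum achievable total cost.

78000

Cheapest first:
Source 24 (5): use full 2100 → 4800 doses to go.
Source C (6): use full 1900 → 2900 doses to go.
Source J (18): use full 1100 → 1800 doses to go.
Source 10 (20): use full 1700 → 100 doses to go.
Source H at 23: take 100 of its 1600 → requirement met.
Source 19: unused.
Cost = 2100×5 + 1900×6 + 1100×18 + 1700×20 + 100×23 = 78000.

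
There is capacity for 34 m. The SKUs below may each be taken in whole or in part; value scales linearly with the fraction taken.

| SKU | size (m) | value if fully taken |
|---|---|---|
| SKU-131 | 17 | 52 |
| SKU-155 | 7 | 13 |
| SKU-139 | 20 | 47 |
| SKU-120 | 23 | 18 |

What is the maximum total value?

Sort by value density: SKU-131 52/17≈3.06, SKU-139 47/20≈2.35, SKU-155 13/7≈1.86, SKU-120 18/23≈0.783.
Take all of SKU-131 (17 m, value 52) — 17 m left.
17 m left: a 17/20 share of SKU-139 gives 47×17/20 = 39.95.
Total value = 91.95.

91.95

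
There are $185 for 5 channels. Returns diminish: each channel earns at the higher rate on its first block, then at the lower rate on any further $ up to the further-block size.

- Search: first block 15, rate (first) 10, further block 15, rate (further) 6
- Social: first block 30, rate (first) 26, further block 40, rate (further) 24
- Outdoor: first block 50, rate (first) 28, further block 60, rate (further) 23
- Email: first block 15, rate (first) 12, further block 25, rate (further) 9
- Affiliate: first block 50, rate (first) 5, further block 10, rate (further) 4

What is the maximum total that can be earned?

4580

Treat each block as its own option and order by rate: Outdoor/tier1 28 > Social/tier1 26 > Social/tier2 24 > Outdoor/tier2 23 > Email/tier1 12 > Search/tier1 10 > Email/tier2 9 > Search/tier2 6 > Affiliate/tier1 5 > Affiliate/tier2 4.
Outdoor/tier1 (28): +50 — 135 left.
Fill Social tier1 block (30 at 26) — 105 left.
Social/tier2 (24): +40 — 65 left.
Fill Outdoor tier2 block (60 at 23) — 5 left.
Email tier1 at 12: only 5 left, fill 5.
Total = 28×50 + 26×30 + 24×40 + 23×60 + 12×5 = 4580.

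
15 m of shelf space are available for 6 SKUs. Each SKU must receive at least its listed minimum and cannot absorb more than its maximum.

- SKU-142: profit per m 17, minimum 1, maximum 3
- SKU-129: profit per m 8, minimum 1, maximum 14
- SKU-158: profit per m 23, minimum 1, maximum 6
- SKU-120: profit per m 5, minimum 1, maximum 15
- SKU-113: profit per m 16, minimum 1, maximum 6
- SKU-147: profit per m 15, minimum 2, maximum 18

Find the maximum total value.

Meeting every minimum uses 1+1+1+1+1+2 = 7 m, leaving 8.
Order the SKUs by profit per m: SKU-158 23 > SKU-142 17 > SKU-113 16 > SKU-147 15 > SKU-129 8 > SKU-120 5.
Give SKU-158 5 more to hit its cap of 6 — 3 left.
Give SKU-142 2 more to hit its cap of 3 — 1 left.
SKU-113: +1 (room for 5) → 2. Pool exhausted.
Total = 17×3 + 8×1 + 23×6 + 5×1 + 16×2 + 15×2 = 264.

264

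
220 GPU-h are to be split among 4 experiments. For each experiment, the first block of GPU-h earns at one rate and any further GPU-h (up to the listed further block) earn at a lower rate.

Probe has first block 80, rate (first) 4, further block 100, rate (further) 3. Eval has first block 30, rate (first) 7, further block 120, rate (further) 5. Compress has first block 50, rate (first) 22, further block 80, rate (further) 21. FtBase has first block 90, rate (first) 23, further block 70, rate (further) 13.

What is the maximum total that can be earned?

Treat each block as its own option and order by rate: FtBase/tier1 23 > Compress/tier1 22 > Compress/tier2 21 > FtBase/tier2 13 > Eval/tier1 7 > Eval/tier2 5 > Probe/tier1 4 > Probe/tier2 3.
Fill FtBase tier1 block (90 at 23) — 130 left.
Fill Compress tier1 block (50 at 22) — 80 left.
Compress tier2 at 21: fill all 80 — 0 left.
Total = 23×90 + 22×50 + 21×80 = 4850.

4850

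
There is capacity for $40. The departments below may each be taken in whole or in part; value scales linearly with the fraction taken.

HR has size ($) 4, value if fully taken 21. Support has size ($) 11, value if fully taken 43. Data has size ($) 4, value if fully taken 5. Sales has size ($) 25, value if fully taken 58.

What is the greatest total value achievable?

Sort by value density: HR 21/4≈5.25, Support 43/11≈3.91, Sales 58/25≈2.32, Data 5/4≈1.25.
Take all of HR (4 $, value 21) — 36 $ left.
Support: take in full, 11 $ for value 43 — 25 left.
Take all of Sales (25 $, value 58) — 0 $ left.
Total value = 122.

122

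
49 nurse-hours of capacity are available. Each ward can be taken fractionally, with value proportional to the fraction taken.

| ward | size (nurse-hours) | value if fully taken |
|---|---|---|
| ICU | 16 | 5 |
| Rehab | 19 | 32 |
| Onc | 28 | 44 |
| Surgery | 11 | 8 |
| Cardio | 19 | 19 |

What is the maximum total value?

Sort by value density: Rehab 32/19≈1.68, Onc 44/28≈1.57, Cardio 19/19≈1, Surgery 8/11≈0.727, ICU 5/16≈0.312.
Take all of Rehab (19 nurse-hours, value 32) ; 30 nurse-hours left.
All 28 nurse-hours of Onc fit (value 44) ; 2 remain.
Fill the last 2 nurse-hours with part of Cardio: 2/19 of it earns 2.
Total value = 78.

78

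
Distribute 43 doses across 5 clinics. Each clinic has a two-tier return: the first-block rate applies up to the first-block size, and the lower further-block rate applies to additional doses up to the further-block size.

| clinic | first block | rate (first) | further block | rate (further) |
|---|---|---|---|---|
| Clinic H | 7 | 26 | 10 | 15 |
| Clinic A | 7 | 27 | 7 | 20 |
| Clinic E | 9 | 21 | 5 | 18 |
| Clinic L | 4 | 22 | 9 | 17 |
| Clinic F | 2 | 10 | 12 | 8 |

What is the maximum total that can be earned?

946

Rank every tier by rate: Clinic A/first 27 > Clinic H/first 26 > Clinic L/first 22 > Clinic E/first 21 > Clinic A/second 20 > Clinic E/second 18 > Clinic L/second 17 > Clinic H/second 15 > Clinic F/first 10 > Clinic F/second 8.
Clinic A first at 27: fill all 7 → 36 left.
Fill Clinic H first block (7 at 26) → 29 left.
Clinic L first at 22: fill all 4 → 25 left.
Clinic E/first (21): +9 → 16 left.
Clinic A/second (20): +7 → 9 left.
Clinic E/second (18): +5 → 4 left.
Clinic L/second: +4 of 9 at 17; pool empty.
Total = 27×7 + 26×7 + 22×4 + 21×9 + 20×7 + 18×5 + 17×4 = 946.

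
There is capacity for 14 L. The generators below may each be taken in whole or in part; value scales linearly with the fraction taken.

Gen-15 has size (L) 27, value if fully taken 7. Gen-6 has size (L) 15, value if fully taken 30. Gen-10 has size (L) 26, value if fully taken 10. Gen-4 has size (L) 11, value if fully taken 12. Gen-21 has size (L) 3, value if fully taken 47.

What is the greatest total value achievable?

Rank by value-to-size ratio: Gen-21 47/3≈15.7, Gen-6 30/15≈2, Gen-4 12/11≈1.09, Gen-10 10/26≈0.385, Gen-15 7/27≈0.259.
Gen-21: take in full, 3 L for value 47 ; 11 left.
Only 11 L remain; take 11/15 of Gen-6 for value 30×11/15 = 22.
Total value = 69.

69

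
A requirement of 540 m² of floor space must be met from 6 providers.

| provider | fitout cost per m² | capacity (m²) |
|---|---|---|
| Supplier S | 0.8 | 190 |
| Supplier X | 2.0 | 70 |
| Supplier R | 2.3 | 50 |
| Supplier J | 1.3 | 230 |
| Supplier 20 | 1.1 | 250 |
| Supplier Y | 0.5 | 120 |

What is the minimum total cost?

Fill from the cheapest provider first.
Take 120 from Supplier Y at 0.5 — need 420 more.
Supplier S at 0.8: take all 190 m² — 230 still needed.
Take 230 from Supplier 20 at 1.1 to finish.
Supplier J, Supplier X, Supplier R: unused.
Cost = 120×0.5 + 190×0.8 + 230×1.1 = 465.

465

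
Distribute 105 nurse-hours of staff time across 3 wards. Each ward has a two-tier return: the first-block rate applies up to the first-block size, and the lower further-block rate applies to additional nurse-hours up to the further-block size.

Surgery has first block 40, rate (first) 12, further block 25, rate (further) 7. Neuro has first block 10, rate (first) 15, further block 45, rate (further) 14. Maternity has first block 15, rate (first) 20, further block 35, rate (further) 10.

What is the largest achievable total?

Order all 6 blocks by rate: Maternity/tier1 20 > Neuro/tier1 15 > Neuro/tier2 14 > Surgery/tier1 12 > Maternity/tier2 10 > Surgery/tier2 7.
Maternity/tier1 (20): +15 — 90 left.
Neuro/tier1 (15): +10 — 80 left.
Fill Neuro tier2 block (45 at 14) — 35 left.
Surgery tier1 at 12: only 35 left, fill 35.
Total = 20×15 + 15×10 + 14×45 + 12×35 = 1500.

1500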